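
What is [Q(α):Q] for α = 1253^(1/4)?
[Q(α):Q] = 4

α is a root of x^4 - 1253. By Eisenstein's criterion at the prime p = 7 (which divides the constant term 1253 but p^2 = 49 does not, since 1253 is squarefree), x^4 - 1253 is irreducible over Q. Hence [Q(α):Q] = 4.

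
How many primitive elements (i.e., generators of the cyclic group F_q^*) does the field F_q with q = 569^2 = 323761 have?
There are φ(323760) = 80640 primitive elements

F_q^* is cyclic of order q - 1 = 323760. A cyclic group of order m has exactly φ(m) generators. Here m = 323760 = 2^4 · 3 · 5 · 19 · 71, so the number of primitive elements is φ(323760) = 80640.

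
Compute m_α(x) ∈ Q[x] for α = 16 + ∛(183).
m_α(x) = x^3 - 48x^2 + 768x - 4279

Set β = α - 16 = ∛(183), so β^3 = 183. Then (α - 16)^3 - 183 = 0, i.e. α is a root of g(x) = (x - 16)^3 - 183 = x^3 - 48x^2 + 768x - 4279. Since g(x) = h(x - 16) where h(x) = x^3 - 183, and h is irreducible over Q (because 183 is not a perfect cube, so h has no rational root, and a monic cubic with no rational root is irreducible), g is also irreducible (irreducibility is preserved under the substitution x → x - 16). Hence m_α(x) = x^3 - 48x^2 + 768x - 4279.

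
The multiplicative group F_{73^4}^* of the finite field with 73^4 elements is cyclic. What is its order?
|F_{73^4}^*| = 28398240

F_{73^4} has 73^4 = 28398241 elements; its multiplicative group consists of all nonzero elements, so |F_{73^4}^*| = 28398241 - 1 = 28398240. (It is cyclic since any finite subgroup of the multiplicative group of a field is cyclic.)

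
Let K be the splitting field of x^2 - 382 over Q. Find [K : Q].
[K : Q] = 2

f(x) = x^2 - 382 factors as (x - √382)(x + √382). The splitting field is K = Q(√382). Since 382 is squarefree and > 1, it is not a perfect square, so x^2 - 382 is irreducible over Q and [Q(√382) : Q] = 2. Hence [K : Q] = 2.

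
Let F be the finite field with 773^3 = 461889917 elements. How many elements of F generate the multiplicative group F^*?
There are φ(461889916) = 229747968 primitive elements

F_q^* is cyclic of order q - 1 = 461889916. A cyclic group of order m has exactly φ(m) generators. Here m = 461889916 = 2^2 · 193 · 598303, so the number of primitive elements is φ(461889916) = 229747968.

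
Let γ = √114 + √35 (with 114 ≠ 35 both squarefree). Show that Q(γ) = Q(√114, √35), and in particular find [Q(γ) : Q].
[Q(γ) : Q] = 4 (equivalently, Q(γ) = Q(√114, √35))

Obviously Q(γ) ⊆ Q(√114, √35), and [Q(√114, √35):Q] = 4 (since 114, 35 are distinct squarefree integers > 1 with 3990 not a perfect square). To show equality we compute the minimal polynomial of γ. From γ = √114 + √35: γ^2 = 114 + 2√(3990) + 35 = 149 + 2√(3990), so γ^2 - 149 = 2√(3990); squaring, (γ^2 - 149)^2 = 4·3990, i.e. γ^4 - 298γ^2 + 22201 - 15960 = 0, i.e. γ^4 - 298γ^2 + 6241 = 0. So γ is a root of x^4 - 298x^2 + 6241. This polynomial is irreducible over Q: it has no rational root (each ±√114 ± √35 is irrational), and any factorization into two quadratics over Q would force √(3990) ∈ Q (pairing opposite roots) or √114, √35 ∈ Q (other pairings), all impossible. Hence [Q(γ):Q] = 4 = [Q(√114, √35):Q], so Q(γ) = Q(√114, √35).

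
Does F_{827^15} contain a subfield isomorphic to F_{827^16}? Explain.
No: F_{827^16} is not a subfield of F_{827^15}

F_{p^m} embeds in F_{p^n} iff m | n. Here 16 ∤ 15 (since 15 = 0·16 + 15 with remainder 15 ≠ 0), so F_{827^16} is not a subfield of F_{827^15}. Equivalently: if it were, the tower law would give 16 = [F_{827^16}:F_827] dividing [F_{827^15}:F_827] = 15, contradiction.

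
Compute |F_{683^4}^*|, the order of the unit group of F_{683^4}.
|F_{683^4}^*| = 217611987120

F_{683^4} has 683^4 = 217611987121 elements; its multiplicative group consists of all nonzero elements, so |F_{683^4}^*| = 217611987121 - 1 = 217611987120. (It is cyclic since any finite subgroup of the multiplicative group of a field is cyclic.)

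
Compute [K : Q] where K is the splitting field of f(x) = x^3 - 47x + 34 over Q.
[K : Q] = 6

By the rational root test, any rational root of the monic integer polynomial f(x) = x^3 - 47x + 34 must be an integer dividing the constant term 34, i.e. one of ±{1, 2, 17, 34}. Evaluating: f(1) = -12, f(-1) = 80, f(2) = -52, f(-2) = 120, f(17) = 4148, f(-17) = -4080, f(34) = 37740, f(-34) = -37672; none is 0, so f has no rational root and is therefore irreducible over Q (a cubic with no linear factor over a field is irreducible). For an irreducible cubic, the Galois group is A_3 or S_3 according as the discriminant disc(f) = -4a^3 - 27b^2 = -4·(-47)^3 - 27·(34)^2 = 384080 is or is not a square in Q. Here disc(f) = 384080 is not a perfect square in Q, so the Galois group of f over Q is not contained in A_3 and must be all of S_3. The splitting field has degree |S_3| = 6 over Q, so [K : Q] = 6.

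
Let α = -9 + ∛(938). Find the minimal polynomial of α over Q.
m_α(x) = x^3 + 27x^2 + 243x - 209

Set β = α + 9 = ∛(938), so β^3 = 938. Then (α + 9)^3 - 938 = 0, i.e. α is a root of g(x) = (x + 9)^3 - 938 = x^3 + 27x^2 + 243x - 209. Since g(x) = h(x + 9) where h(x) = x^3 - 938, and h is irreducible over Q (because 938 is not a perfect cube, so h has no rational root, and a monic cubic with no rational root is irreducible), g is also irreducible (irreducibility is preserved under the substitution x → x + 9). Hence m_α(x) = x^3 + 27x^2 + 243x - 209.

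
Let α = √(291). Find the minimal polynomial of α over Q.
m_α(x) = x^2 - 291

α satisfies α^2 - 291 = 0, so x^2 - 291 annihilates α. Since d = 291 is squarefree and ≠ 1, it is not a perfect square in Q, so x^2 - 291 has no rational root and is therefore irreducible over Q (a degree-2 polynomial over a field is irreducible iff it has no root). Hence m_α(x) = x^2 - 291.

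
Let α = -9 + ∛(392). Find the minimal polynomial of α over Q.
m_α(x) = x^3 + 27x^2 + 243x + 337

Set β = α + 9 = ∛(392), so β^3 = 392. Then (α + 9)^3 - 392 = 0, i.e. α is a root of g(x) = (x + 9)^3 - 392 = x^3 + 27x^2 + 243x + 337. Since g(x) = h(x + 9) where h(x) = x^3 - 392, and h is irreducible over Q (because 392 is not a perfect cube, so h has no rational root, and a monic cubic with no rational root is irreducible), g is also irreducible (irreducibility is preserved under the substitution x → x + 9). Hence m_α(x) = x^3 + 27x^2 + 243x + 337.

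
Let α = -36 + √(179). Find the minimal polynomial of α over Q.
m_α(x) = x^2 + 72x + 1117

From α + 36 = √(179), squaring gives (α + 36)^2 = 179, i.e. α^2 + 72α + 1296 = 179, so α^2 + 72α + 1117 = 0. The discriminant of x^2 + 72x + 1117 is (72)^2 - 4·(1117) = 5184 - 4468 = 716, and 4·(179) is not a perfect square in Q since 179 is squarefree and ≠ 1. Hence x^2 + 72x + 1117 is irreducible over Q and is the minimal polynomial of α.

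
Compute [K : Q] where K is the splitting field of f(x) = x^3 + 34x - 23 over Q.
[K : Q] = 6

By the rational root test, any rational root of the monic integer polynomial f(x) = x^3 + 34x - 23 must be an integer dividing the constant term -23, i.e. one of ±{1, 23}. Evaluating: f(1) = 12, f(-1) = -58, f(23) = 12926, f(-23) = -12972; none is 0, so f has no rational root and is therefore irreducible over Q (a cubic with no linear factor over a field is irreducible). For an irreducible cubic, the Galois group is A_3 or S_3 according as the discriminant disc(f) = -4a^3 - 27b^2 = -4·(34)^3 - 27·(-23)^2 = -171499 is or is not a square in Q. Here disc(f) = -171499 is not a perfect square in Q, so the Galois group of f over Q is not contained in A_3 and must be all of S_3. The splitting field has degree |S_3| = 6 over Q, so [K : Q] = 6.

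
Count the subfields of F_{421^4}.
F_{421^4} has 3 subfields

The subfields of F_{p^n} are exactly the fields F_{p^d} for d | n (each is the fixed field of the unique index-d subgroup of Gal(F_{p^n}/F_p) ≅ Z/nZ). The divisors of n = 4 are {1, 2, 4}, giving 3 subfields: F_{421^1}, F_{421^2}, F_{421^4}.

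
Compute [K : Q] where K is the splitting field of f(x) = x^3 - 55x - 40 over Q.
[K : Q] = 6

By the rational root test, any rational root of the monic integer polynomial f(x) = x^3 - 55x - 40 must be an integer dividing the constant term -40, i.e. one of ±{1, 2, 4, 5, 8, 10, 20, 40}. Evaluating: f(1) = -94, f(-1) = 14, f(2) = -142, f(-2) = 62, f(4) = -196, f(-4) = 116, f(5) = -190, f(-5) = 110, f(8) = 32, f(-8) = -112, f(10) = 410, f(-10) = -490, f(20) = 6860, f(-20) = -6940, f(40) = 61760, f(-40) = -61840; none is 0, so f has no rational root and is therefore irreducible over Q (a cubic with no linear factor over a field is irreducible). For an irreducible cubic, the Galois group is A_3 or S_3 according as the discriminant disc(f) = -4a^3 - 27b^2 = -4·(-55)^3 - 27·(-40)^2 = 622300 is or is not a square in Q. Here disc(f) = 622300 is not a perfect square in Q, so the Galois group of f over Q is not contained in A_3 and must be all of S_3. The splitting field has degree |S_3| = 6 over Q, so [K : Q] = 6.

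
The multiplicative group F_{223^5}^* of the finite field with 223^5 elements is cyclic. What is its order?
|F_{223^5}^*| = 551473077342

F_{223^5} has 223^5 = 551473077343 elements; its multiplicative group consists of all nonzero elements, so |F_{223^5}^*| = 551473077343 - 1 = 551473077342. (It is cyclic since any finite subgroup of the multiplicative group of a field is cyclic.)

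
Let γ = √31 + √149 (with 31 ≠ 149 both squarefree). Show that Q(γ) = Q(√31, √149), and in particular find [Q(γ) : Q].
[Q(γ) : Q] = 4 (equivalently, Q(γ) = Q(√31, √149))

Obviously Q(γ) ⊆ Q(√31, √149), and [Q(√31, √149):Q] = 4 (since 31, 149 are distinct squarefree integers > 1 with 4619 not a perfect square). To show equality we compute the minimal polynomial of γ. From γ = √31 + √149: γ^2 = 31 + 2√(4619) + 149 = 180 + 2√(4619), so γ^2 - 180 = 2√(4619); squaring, (γ^2 - 180)^2 = 4·4619, i.e. γ^4 - 360γ^2 + 32400 - 18476 = 0, i.e. γ^4 - 360γ^2 + 13924 = 0. So γ is a root of x^4 - 360x^2 + 13924. This polynomial is irreducible over Q: it has no rational root (each ±√31 ± √149 is irrational), and any factorization into two quadratics over Q would force √(4619) ∈ Q (pairing opposite roots) or √31, √149 ∈ Q (other pairings), all impossible. Hence [Q(γ):Q] = 4 = [Q(√31, √149):Q], so Q(γ) = Q(√31, √149).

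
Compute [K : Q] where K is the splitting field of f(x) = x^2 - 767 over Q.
[K : Q] = 2

f(x) = x^2 - 767 factors as (x - √767)(x + √767). The splitting field is K = Q(√767). Since 767 is squarefree and > 1, it is not a perfect square, so x^2 - 767 is irreducible over Q and [Q(√767) : Q] = 2. Hence [K : Q] = 2.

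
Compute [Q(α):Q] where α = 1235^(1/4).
[Q(α):Q] = 4

α is a root of x^4 - 1235. By Eisenstein's criterion at the prime p = 5 (which divides the constant term 1235 but p^2 = 25 does not, since 1235 is squarefree), x^4 - 1235 is irreducible over Q. Hence [Q(α):Q] = 4.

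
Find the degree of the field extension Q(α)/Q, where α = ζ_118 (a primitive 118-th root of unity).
[Q(α):Q] = 58

The minimal polynomial of ζ_118 over Q is the 118-th cyclotomic polynomial Φ_118(x), which is irreducible over Q and has degree φ(118) = 58. Hence [Q(α):Q] = φ(118) = 58.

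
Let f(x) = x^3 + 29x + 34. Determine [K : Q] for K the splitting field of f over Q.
[K : Q] = 6

By the rational root test, any rational root of the monic integer polynomial f(x) = x^3 + 29x + 34 must be an integer dividing the constant term 34, i.e. one of ±{1, 2, 17, 34}. Evaluating: f(1) = 64, f(-1) = 4, f(2) = 100, f(-2) = -32, f(17) = 5440, f(-17) = -5372, f(34) = 40324, f(-34) = -40256; none is 0, so f has no rational root and is therefore irreducible over Q (a cubic with no linear factor over a field is irreducible). For an irreducible cubic, the Galois group is A_3 or S_3 according as the discriminant disc(f) = -4a^3 - 27b^2 = -4·(29)^3 - 27·(34)^2 = -128768 is or is not a square in Q. Here disc(f) = -128768 is not a perfect square in Q, so the Galois group of f over Q is not contained in A_3 and must be all of S_3. The splitting field has degree |S_3| = 6 over Q, so [K : Q] = 6.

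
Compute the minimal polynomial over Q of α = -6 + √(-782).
m_α(x) = x^2 + 12x + 818

From α + 6 = √(-782), squaring gives (α + 6)^2 = -782, i.e. α^2 + 12α + 36 = -782, so α^2 + 12α + 818 = 0. The discriminant of x^2 + 12x + 818 is (12)^2 - 4·(818) = 144 - 3272 = -3128, and 4·(-782) is not a perfect square in Q since -782 is squarefree and ≠ 1. Hence x^2 + 12x + 818 is irreducible over Q and is the minimal polynomial of α.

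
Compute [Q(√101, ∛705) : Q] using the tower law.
[Q(√101, ∛705) : Q] = 6

Let L = Q(√101, ∛705). Since Q(√101) ⊂ L and [Q(√101):Q] = 2, the tower law gives 2 | [L:Q]. Likewise Q(∛705) ⊂ L with [Q(∛705):Q] = 3 (because 705 is not a perfect cube), so 3 | [L:Q]. As gcd(2,3) = 1, [L:Q] is divisible by 6. Conversely L is generated over Q by √101 and ∛705, so [L:Q] ≤ 2·3 = 6. Therefore [Q(√101, ∛705) : Q] = 6.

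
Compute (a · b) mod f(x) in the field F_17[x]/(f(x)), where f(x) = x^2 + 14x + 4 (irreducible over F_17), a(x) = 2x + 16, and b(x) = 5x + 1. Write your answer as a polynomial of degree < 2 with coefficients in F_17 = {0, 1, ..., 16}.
a · b ≡ 10x + 10 (mod f(x))

Multiply in F_17[x]: a(x)·b(x) = (2x + 16)·(5x + 1) = 10x^2 + 14x + 16. This has degree ≥ 2, so divide by f(x) over F_17: 10x^2 + 14x + 16 = (10)·(x^2 + 14x + 4) + (10x + 10). Hence a·b ≡ 10x + 10 (mod f). (F_17[x]/(f) is a field with 17^2 = 289 elements since f is irreducible of degree 2.)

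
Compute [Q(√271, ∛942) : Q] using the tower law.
[Q(√271, ∛942) : Q] = 6

Let L = Q(√271, ∛942). Since Q(√271) ⊂ L and [Q(√271):Q] = 2, the tower law gives 2 | [L:Q]. Likewise Q(∛942) ⊂ L with [Q(∛942):Q] = 3 (because 942 is not a perfect cube), so 3 | [L:Q]. As gcd(2,3) = 1, [L:Q] is divisible by 6. Conversely L is generated over Q by √271 and ∛942, so [L:Q] ≤ 2·3 = 6. Therefore [Q(√271, ∛942) : Q] = 6.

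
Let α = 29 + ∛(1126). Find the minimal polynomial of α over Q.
m_α(x) = x^3 - 87x^2 + 2523x - 25515

Set β = α - 29 = ∛(1126), so β^3 = 1126. Then (α - 29)^3 - 1126 = 0, i.e. α is a root of g(x) = (x - 29)^3 - 1126 = x^3 - 87x^2 + 2523x - 25515. Since g(x) = h(x - 29) where h(x) = x^3 - 1126, and h is irreducible over Q (because 1126 is not a perfect cube, so h has no rational root, and a monic cubic with no rational root is irreducible), g is also irreducible (irreducibility is preserved under the substitution x → x - 29). Hence m_α(x) = x^3 - 87x^2 + 2523x - 25515.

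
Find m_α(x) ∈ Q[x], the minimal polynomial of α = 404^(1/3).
m_α(x) = x^3 - 404

α satisfies α^3 = 404, so x^3 - 404 annihilates α. By the rational root test, a rational root p/q (in lowest terms) of x^3 - 404 would satisfy p^3 = 404 q^3, forcing q = 1 and p^3 = 404; but 404 is not a perfect cube, contradiction. A monic cubic over Q with no rational root is irreducible (any nontrivial factorization would include a linear factor). Hence x^3 - 404 is the minimal polynomial of α, and in particular [Q(α):Q] = 3.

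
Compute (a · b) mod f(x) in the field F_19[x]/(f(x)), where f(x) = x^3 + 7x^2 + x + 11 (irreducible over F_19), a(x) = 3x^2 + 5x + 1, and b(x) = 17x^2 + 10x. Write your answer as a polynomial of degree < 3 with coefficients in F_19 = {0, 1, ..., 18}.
a · b ≡ 14x + 2 (mod f(x))

Multiply in F_19[x]: a(x)·b(x) = (3x^2 + 5x + 1)·(17x^2 + 10x) = 13x^4 + x^3 + 10x^2 + 10x. This has degree ≥ 3, so divide by f(x) over F_19: 13x^4 + x^3 + 10x^2 + 10x = (13x + 5)·(x^3 + 7x^2 + x + 11) + (14x + 2). Hence a·b ≡ 14x + 2 (mod f). (F_19[x]/(f) is a field with 19^3 = 6859 elements since f is irreducible of degree 3.)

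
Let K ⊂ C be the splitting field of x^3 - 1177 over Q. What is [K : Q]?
[K : Q] = 6

The roots of x^3 - 1177 are ∛1177, ω∛1177, ω^2∛1177 where ω = e^(2πi/3) is a primitive cube root of unity, so K = Q(∛1177, ω). Now [Q(∛1177):Q] = 3 (since 1177 is not a perfect cube, x^3 - 1177 is irreducible) and [Q(ω):Q] = 2. Both 2 and 3 divide [K:Q], and [K:Q] ≤ 3·2 = 6, so [K:Q] = 6. (Equivalently: Q(∛1177) ⊂ R but ω ∉ R, so [K : Q(∛1177)] = 2.)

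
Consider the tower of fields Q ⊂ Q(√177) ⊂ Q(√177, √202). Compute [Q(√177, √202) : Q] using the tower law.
[Q(√177, √202) : Q] = 4

[Q(√177):Q] = 2 (min poly x^2 - 177, irreducible since 177 is squarefree > 1). For the top step, suppose √202 ∈ Q(√177), say √202 = c + d√177 with c, d ∈ Q. Squaring: 202 = c^2 + 177d^2 + 2cd√177. Since √177 ∉ Q this forces 2cd = 0. If d = 0 then √202 = c ∈ Q, contradicting 202 squarefree > 1. If c = 0 then 202 = 177d^2, so 177·202 = (177d)^2 is a perfect square in Q — but 177·202 = 35754 is not a perfect square (since 177 and 202 are distinct squarefree integers). Contradiction. Hence √202 ∉ Q(√177), so x^2 - 202 stays irreducible over Q(√177) and [Q(√177, √202) : Q(√177)] = 2. By the tower law, [Q(√177, √202) : Q] = 2 · 2 = 4.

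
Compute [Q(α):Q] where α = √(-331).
[Q(α):Q] = 2

[Q(α):Q] equals the degree of the minimal polynomial of α. Here α^2 = -331 and x^2 + 331 is irreducible (d = -331 is squarefree, ≠ 1, hence not a square), so deg(m_α) = 2. Thus [Q(α):Q] = 2.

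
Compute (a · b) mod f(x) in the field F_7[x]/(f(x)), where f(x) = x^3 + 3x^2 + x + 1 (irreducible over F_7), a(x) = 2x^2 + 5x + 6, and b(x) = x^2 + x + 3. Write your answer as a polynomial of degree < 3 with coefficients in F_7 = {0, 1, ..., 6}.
a · b ≡ 5x^2 + 4x + 3 (mod f(x))

Multiply in F_7[x]: a(x)·b(x) = (2x^2 + 5x + 6)·(x^2 + x + 3) = 2x^4 + 3x^2 + 4. This has degree ≥ 3, so divide by f(x) over F_7: 2x^4 + 3x^2 + 4 = (2x + 1)·(x^3 + 3x^2 + x + 1) + (5x^2 + 4x + 3). Hence a·b ≡ 5x^2 + 4x + 3 (mod f). (F_7[x]/(f) is a field with 7^3 = 343 elements since f is irreducible of degree 3.)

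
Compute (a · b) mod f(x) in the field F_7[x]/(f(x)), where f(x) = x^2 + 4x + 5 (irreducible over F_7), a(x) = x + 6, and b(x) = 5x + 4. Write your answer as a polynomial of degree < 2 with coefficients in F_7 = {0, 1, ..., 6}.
a · b ≡ 6 (mod f(x))

Multiply in F_7[x]: a(x)·b(x) = (x + 6)·(5x + 4) = 5x^2 + 6x + 3. This has degree ≥ 2, so divide by f(x) over F_7: 5x^2 + 6x + 3 = (5)·(x^2 + 4x + 5) + (6). Hence a·b ≡ 6 (mod f). (F_7[x]/(f) is a field with 7^2 = 49 elements since f is irreducible of degree 2.)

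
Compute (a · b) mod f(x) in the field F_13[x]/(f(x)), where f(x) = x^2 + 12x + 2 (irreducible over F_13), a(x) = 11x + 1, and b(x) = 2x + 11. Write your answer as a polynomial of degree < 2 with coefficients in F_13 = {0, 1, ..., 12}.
a · b ≡ 2x + 6 (mod f(x))

Multiply in F_13[x]: a(x)·b(x) = (11x + 1)·(2x + 11) = 9x^2 + 6x + 11. This has degree ≥ 2, so divide by f(x) over F_13: 9x^2 + 6x + 11 = (9)·(x^2 + 12x + 2) + (2x + 6). Hence a·b ≡ 2x + 6 (mod f). (F_13[x]/(f) is a field with 13^2 = 169 elements since f is irreducible of degree 2.)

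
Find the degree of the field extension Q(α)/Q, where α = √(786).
[Q(α):Q] = 2

[Q(α):Q] equals the degree of the minimal polynomial of α. Here α^2 = 786 and x^2 - 786 is irreducible (d = 786 is squarefree, ≠ 1, hence not a square), so deg(m_α) = 2. Thus [Q(α):Q] = 2.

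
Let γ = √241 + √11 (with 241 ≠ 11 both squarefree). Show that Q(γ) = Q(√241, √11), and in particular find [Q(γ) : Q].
[Q(γ) : Q] = 4 (equivalently, Q(γ) = Q(√241, √11))

Obviously Q(γ) ⊆ Q(√241, √11), and [Q(√241, √11):Q] = 4 (since 241, 11 are distinct squarefree integers > 1 with 2651 not a perfect square). To show equality we compute the minimal polynomial of γ. From γ = √241 + √11: γ^2 = 241 + 2√(2651) + 11 = 252 + 2√(2651), so γ^2 - 252 = 2√(2651); squaring, (γ^2 - 252)^2 = 4·2651, i.e. γ^4 - 504γ^2 + 63504 - 10604 = 0, i.e. γ^4 - 504γ^2 + 52900 = 0. So γ is a root of x^4 - 504x^2 + 52900. This polynomial is irreducible over Q: it has no rational root (each ±√241 ± √11 is irrational), and any factorization into two quadratics over Q would force √(2651) ∈ Q (pairing opposite roots) or √241, √11 ∈ Q (other pairings), all impossible. Hence [Q(γ):Q] = 4 = [Q(√241, √11):Q], so Q(γ) = Q(√241, √11).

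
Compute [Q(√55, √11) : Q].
[Q(√55, √11) : Q] = 4

[Q(√55):Q] = 2 (min poly x^2 - 55, irreducible since 55 is squarefree > 1). For the top step, suppose √11 ∈ Q(√55), say √11 = c + d√55 with c, d ∈ Q. Squaring: 11 = c^2 + 55d^2 + 2cd√55. Since √55 ∉ Q this forces 2cd = 0. If d = 0 then √11 = c ∈ Q, contradicting 11 squarefree > 1. If c = 0 then 11 = 55d^2, so 55·11 = (55d)^2 is a perfect square in Q — but 55·11 = 605 is not a perfect square (since 55 and 11 are distinct squarefree integers). Contradiction. Hence √11 ∉ Q(√55), so x^2 - 11 stays irreducible over Q(√55) and [Q(√55, √11) : Q(√55)] = 2. By the tower law, [Q(√55, √11) : Q] = 2 · 2 = 4.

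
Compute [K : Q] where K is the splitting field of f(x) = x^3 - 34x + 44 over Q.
[K : Q] = 6

By the rational root test, any rational root of the monic integer polynomial f(x) = x^3 - 34x + 44 must be an integer dividing the constant term 44, i.e. one of ±{1, 2, 4, 11, 22, 44}. Evaluating: f(1) = 11, f(-1) = 77, f(2) = -16, f(-2) = 104, f(4) = -28, f(-4) = 116, f(11) = 1001, f(-11) = -913, f(22) = 9944, f(-22) = -9856, f(44) = 83732, f(-44) = -83644; none is 0, so f has no rational root and is therefore irreducible over Q (a cubic with no linear factor over a field is irreducible). For an irreducible cubic, the Galois group is A_3 or S_3 according as the discriminant disc(f) = -4a^3 - 27b^2 = -4·(-34)^3 - 27·(44)^2 = 104944 is or is not a square in Q. Here disc(f) = 104944 is not a perfect square in Q, so the Galois group of f over Q is not contained in A_3 and must be all of S_3. The splitting field has degree |S_3| = 6 over Q, so [K : Q] = 6.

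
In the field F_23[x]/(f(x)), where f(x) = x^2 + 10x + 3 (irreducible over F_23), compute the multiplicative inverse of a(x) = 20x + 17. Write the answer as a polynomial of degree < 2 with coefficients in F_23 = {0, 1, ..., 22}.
a(x)^(-1) ≡ 10x + 11 (mod f(x))

Since f is irreducible over F_23, F_23[x]/(f) is a field and a(x) ≠ 0 has an inverse. Apply the extended Euclidean algorithm to f(x) and a(x) in F_23[x]: f(x) = (15x + 5)·a(x) + (10). The last nonzero remainder is the constant 10 = gcd(f, a) in F_23. Back-substituting through the division chain expresses 10 = s(x)·a(x) + t(x)·f(x) with s(x) ≡ 8x + 18 (mod f), so (8x + 18)·a(x) ≡ 10 (mod f). Multiplying by 10^(-1) ≡ 7 in F_23 gives a(x)^(-1) ≡ 7·(8x + 18) ≡ 10x + 11 (mod f). Check: (20x + 17)·(10x + 11) = 16x^2 + 22x + 3 ≡ 1 (mod x^2 + 10x + 3).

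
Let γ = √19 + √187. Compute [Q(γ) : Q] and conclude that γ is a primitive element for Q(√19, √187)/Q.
[Q(γ) : Q] = 4 (equivalently, Q(γ) = Q(√19, √187))

Obviously Q(γ) ⊆ Q(√19, √187), and [Q(√19, √187):Q] = 4 (since 19, 187 are distinct squarefree integers > 1 with 3553 not a perfect square). To show equality we compute the minimal polynomial of γ. From γ = √19 + √187: γ^2 = 19 + 2√(3553) + 187 = 206 + 2√(3553), so γ^2 - 206 = 2√(3553); squaring, (γ^2 - 206)^2 = 4·3553, i.e. γ^4 - 412γ^2 + 42436 - 14212 = 0, i.e. γ^4 - 412γ^2 + 28224 = 0. So γ is a root of x^4 - 412x^2 + 28224. This polynomial is irreducible over Q: it has no rational root (each ±√19 ± √187 is irrational), and any factorization into two quadratics over Q would force √(3553) ∈ Q (pairing opposite roots) or √19, √187 ∈ Q (other pairings), all impossible. Hence [Q(γ):Q] = 4 = [Q(√19, √187):Q], so Q(γ) = Q(√19, √187).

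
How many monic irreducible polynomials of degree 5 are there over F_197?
There are 59341856112 monic irreducible polynomials of degree 5 over F_197

Each element of F_{197^5} that lies in no proper subfield is a root of exactly one monic irreducible of degree 5 over F_197, and each such polynomial has 5 distinct roots in F_{197^5}. By Möbius inversion the count is N_197(5) = (1/5) Σ_{d|5} μ(5/d) · 197^d = (1/5)(μ(5)·197^1 + μ(1)·197^5) = 296709280560/5 = 59341856112.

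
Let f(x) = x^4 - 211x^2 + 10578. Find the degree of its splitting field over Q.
[K : Q] = 4

Solving the quadratic in x^2: x^2 = (211 ± √(211^2 - 4·10578))/2 = (211 ± √2209)/2 = (211 ± 47)/2, giving x^2 = 129 or x^2 = 82. So f(x) = (x^2 - 129)(x^2 - 82) and the roots of f are ±√129, ±√82. Hence the splitting field is K = Q(√129, √82). Since 129 and 82 are distinct squarefree integers > 1, their product 10578 is not a perfect square, so √82 ∉ Q(√129). By the tower law [K:Q] = [Q(√129,√82):Q(√129)] · [Q(√129):Q] = 2 · 2 = 4.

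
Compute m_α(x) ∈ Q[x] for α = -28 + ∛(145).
m_α(x) = x^3 + 84x^2 + 2352x + 21807

Set β = α + 28 = ∛(145), so β^3 = 145. Then (α + 28)^3 - 145 = 0, i.e. α is a root of g(x) = (x + 28)^3 - 145 = x^3 + 84x^2 + 2352x + 21807. Since g(x) = h(x + 28) where h(x) = x^3 - 145, and h is irreducible over Q (because 145 is not a perfect cube, so h has no rational root, and a monic cubic with no rational root is irreducible), g is also irreducible (irreducibility is preserved under the substitution x → x + 28). Hence m_α(x) = x^3 + 84x^2 + 2352x + 21807.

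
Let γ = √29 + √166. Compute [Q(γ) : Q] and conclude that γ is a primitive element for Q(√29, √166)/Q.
[Q(γ) : Q] = 4 (equivalently, Q(γ) = Q(√29, √166))

Obviously Q(γ) ⊆ Q(√29, √166), and [Q(√29, √166):Q] = 4 (since 29, 166 are distinct squarefree integers > 1 with 4814 not a perfect square). To show equality we compute the minimal polynomial of γ. From γ = √29 + √166: γ^2 = 29 + 2√(4814) + 166 = 195 + 2√(4814), so γ^2 - 195 = 2√(4814); squaring, (γ^2 - 195)^2 = 4·4814, i.e. γ^4 - 390γ^2 + 38025 - 19256 = 0, i.e. γ^4 - 390γ^2 + 18769 = 0. So γ is a root of x^4 - 390x^2 + 18769. This polynomial is irreducible over Q: it has no rational root (each ±√29 ± √166 is irrational), and any factorization into two quadratics over Q would force √(4814) ∈ Q (pairing opposite roots) or √29, √166 ∈ Q (other pairings), all impossible. Hence [Q(γ):Q] = 4 = [Q(√29, √166):Q], so Q(γ) = Q(√29, √166).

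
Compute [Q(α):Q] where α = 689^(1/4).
[Q(α):Q] = 4

α is a root of x^4 - 689. By Eisenstein's criterion at the prime p = 13 (which divides the constant term 689 but p^2 = 169 does not, since 689 is squarefree), x^4 - 689 is irreducible over Q. Hence [Q(α):Q] = 4.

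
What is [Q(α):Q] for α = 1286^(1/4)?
[Q(α):Q] = 4

α is a root of x^4 - 1286. By Eisenstein's criterion at the prime p = 2 (which divides the constant term 1286 but p^2 = 4 does not, since 1286 is squarefree), x^4 - 1286 is irreducible over Q. Hence [Q(α):Q] = 4.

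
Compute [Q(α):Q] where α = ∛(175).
[Q(α):Q] = 3

The minimal polynomial of α is x^3 - 175, irreducible over Q since 175 is not a perfect cube (so x^3 - 175 has no rational root). Hence [Q(α):Q] = deg(m_α) = 3.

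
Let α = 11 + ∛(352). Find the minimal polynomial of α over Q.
m_α(x) = x^3 - 33x^2 + 363x - 1683

Set β = α - 11 = ∛(352), so β^3 = 352. Then (α - 11)^3 - 352 = 0, i.e. α is a root of g(x) = (x - 11)^3 - 352 = x^3 - 33x^2 + 363x - 1683. Since g(x) = h(x - 11) where h(x) = x^3 - 352, and h is irreducible over Q (because 352 is not a perfect cube, so h has no rational root, and a monic cubic with no rational root is irreducible), g is also irreducible (irreducibility is preserved under the substitution x → x - 11). Hence m_α(x) = x^3 - 33x^2 + 363x - 1683.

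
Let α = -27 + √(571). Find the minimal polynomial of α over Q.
m_α(x) = x^2 + 54x + 158

From α + 27 = √(571), squaring gives (α + 27)^2 = 571, i.e. α^2 + 54α + 729 = 571, so α^2 + 54α + 158 = 0. The discriminant of x^2 + 54x + 158 is (54)^2 - 4·(158) = 2916 - 632 = 2284, and 4·(571) is not a perfect square in Q since 571 is squarefree and ≠ 1. Hence x^2 + 54x + 158 is irreducible over Q and is the minimal polynomial of α.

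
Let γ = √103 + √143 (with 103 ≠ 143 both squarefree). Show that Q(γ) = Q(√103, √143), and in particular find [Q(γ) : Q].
[Q(γ) : Q] = 4 (equivalently, Q(γ) = Q(√103, √143))

Obviously Q(γ) ⊆ Q(√103, √143), and [Q(√103, √143):Q] = 4 (since 103, 143 are distinct squarefree integers > 1 with 14729 not a perfect square). To show equality we compute the minimal polynomial of γ. From γ = √103 + √143: γ^2 = 103 + 2√(14729) + 143 = 246 + 2√(14729), so γ^2 - 246 = 2√(14729); squaring, (γ^2 - 246)^2 = 4·14729, i.e. γ^4 - 492γ^2 + 60516 - 58916 = 0, i.e. γ^4 - 492γ^2 + 1600 = 0. So γ is a root of x^4 - 492x^2 + 1600. This polynomial is irreducible over Q: it has no rational root (each ±√103 ± √143 is irrational), and any factorization into two quadratics over Q would force √(14729) ∈ Q (pairing opposite roots) or √103, √143 ∈ Q (other pairings), all impossible. Hence [Q(γ):Q] = 4 = [Q(√103, √143):Q], so Q(γ) = Q(√103, √143).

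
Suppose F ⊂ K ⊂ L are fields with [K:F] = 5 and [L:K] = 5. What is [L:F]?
[L:F] = 25

The tower law says that for any tower of field extensions F ⊂ K ⊂ L with finite degrees, [L:F] = [L:K] · [K:F]. Here this gives [L:F] = 5 · 5 = 25.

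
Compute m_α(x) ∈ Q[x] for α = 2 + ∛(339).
m_α(x) = x^3 - 6x^2 + 12x - 347

Set β = α - 2 = ∛(339), so β^3 = 339. Then (α - 2)^3 - 339 = 0, i.e. α is a root of g(x) = (x - 2)^3 - 339 = x^3 - 6x^2 + 12x - 347. Since g(x) = h(x - 2) where h(x) = x^3 - 339, and h is irreducible over Q (because 339 is not a perfect cube, so h has no rational root, and a monic cubic with no rational root is irreducible), g is also irreducible (irreducibility is preserved under the substitution x → x - 2). Hence m_α(x) = x^3 - 6x^2 + 12x - 347.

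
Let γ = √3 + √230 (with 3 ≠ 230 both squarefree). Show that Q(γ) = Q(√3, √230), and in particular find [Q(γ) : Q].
[Q(γ) : Q] = 4 (equivalently, Q(γ) = Q(√3, √230))

Obviously Q(γ) ⊆ Q(√3, √230), and [Q(√3, √230):Q] = 4 (since 3, 230 are distinct squarefree integers > 1 with 690 not a perfect square). To show equality we compute the minimal polynomial of γ. From γ = √3 + √230: γ^2 = 3 + 2√(690) + 230 = 233 + 2√(690), so γ^2 - 233 = 2√(690); squaring, (γ^2 - 233)^2 = 4·690, i.e. γ^4 - 466γ^2 + 54289 - 2760 = 0, i.e. γ^4 - 466γ^2 + 51529 = 0. So γ is a root of x^4 - 466x^2 + 51529. This polynomial is irreducible over Q: it has no rational root (each ±√3 ± √230 is irrational), and any factorization into two quadratics over Q would force √(690) ∈ Q (pairing opposite roots) or √3, √230 ∈ Q (other pairings), all impossible. Hence [Q(γ):Q] = 4 = [Q(√3, √230):Q], so Q(γ) = Q(√3, √230).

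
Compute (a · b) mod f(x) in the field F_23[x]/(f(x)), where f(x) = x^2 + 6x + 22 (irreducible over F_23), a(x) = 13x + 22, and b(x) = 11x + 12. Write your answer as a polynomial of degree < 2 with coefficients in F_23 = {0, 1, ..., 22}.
a · b ≡ 16 (mod f(x))

Multiply in F_23[x]: a(x)·b(x) = (13x + 22)·(11x + 12) = 5x^2 + 7x + 11. This has degree ≥ 2, so divide by f(x) over F_23: 5x^2 + 7x + 11 = (5)·(x^2 + 6x + 22) + (16). Hence a·b ≡ 16 (mod f). (F_23[x]/(f) is a field with 23^2 = 529 elements since f is irreducible of degree 2.)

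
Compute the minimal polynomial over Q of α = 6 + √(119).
m_α(x) = x^2 - 12x - 83

From α - 6 = √(119), squaring gives (α - 6)^2 = 119, i.e. α^2 - 12α + 36 = 119, so α^2 - 12α - 83 = 0. The discriminant of x^2 - 12x - 83 is (-12)^2 - 4·(-83) = 144 + 332 = 476, and 4·(119) is not a perfect square in Q since 119 is squarefree and ≠ 1. Hence x^2 - 12x - 83 is irreducible over Q and is the minimal polynomial of α.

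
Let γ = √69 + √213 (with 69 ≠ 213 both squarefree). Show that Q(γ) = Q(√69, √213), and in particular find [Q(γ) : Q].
[Q(γ) : Q] = 4 (equivalently, Q(γ) = Q(√69, √213))

Obviously Q(γ) ⊆ Q(√69, √213), and [Q(√69, √213):Q] = 4 (since 69, 213 are distinct squarefree integers > 1 with 14697 not a perfect square). To show equality we compute the minimal polynomial of γ. From γ = √69 + √213: γ^2 = 69 + 2√(14697) + 213 = 282 + 2√(14697), so γ^2 - 282 = 2√(14697); squaring, (γ^2 - 282)^2 = 4·14697, i.e. γ^4 - 564γ^2 + 79524 - 58788 = 0, i.e. γ^4 - 564γ^2 + 20736 = 0. So γ is a root of x^4 - 564x^2 + 20736. This polynomial is irreducible over Q: it has no rational root (each ±√69 ± √213 is irrational), and any factorization into two quadratics over Q would force √(14697) ∈ Q (pairing opposite roots) or √69, √213 ∈ Q (other pairings), all impossible. Hence [Q(γ):Q] = 4 = [Q(√69, √213):Q], so Q(γ) = Q(√69, √213).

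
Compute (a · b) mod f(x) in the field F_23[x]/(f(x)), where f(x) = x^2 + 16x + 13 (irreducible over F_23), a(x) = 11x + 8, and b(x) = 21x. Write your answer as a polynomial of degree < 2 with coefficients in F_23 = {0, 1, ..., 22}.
a · b ≡ 14x + 10 (mod f(x))

Multiply in F_23[x]: a(x)·b(x) = (11x + 8)·(21x) = x^2 + 7x. This has degree ≥ 2, so divide by f(x) over F_23: x^2 + 7x = (1)·(x^2 + 16x + 13) + (14x + 10). Hence a·b ≡ 14x + 10 (mod f). (F_23[x]/(f) is a field with 23^2 = 529 elements since f is irreducible of degree 2.)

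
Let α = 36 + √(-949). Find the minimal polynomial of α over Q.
m_α(x) = x^2 - 72x + 2245

From α - 36 = √(-949), squaring gives (α - 36)^2 = -949, i.e. α^2 - 72α + 1296 = -949, so α^2 - 72α + 2245 = 0. The discriminant of x^2 - 72x + 2245 is (-72)^2 - 4·(2245) = 5184 - 8980 = -3796, and 4·(-949) is not a perfect square in Q since -949 is squarefree and ≠ 1. Hence x^2 - 72x + 2245 is irreducible over Q and is the minimal polynomial of α.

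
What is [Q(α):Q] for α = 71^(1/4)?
[Q(α):Q] = 4

α is a root of x^4 - 71. By Eisenstein's criterion at the prime p = 71 (which divides the constant term 71 but p^2 = 5041 does not, since 71 is squarefree), x^4 - 71 is irreducible over Q. Hence [Q(α):Q] = 4.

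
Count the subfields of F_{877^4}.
F_{877^4} has 3 subfields

The subfields of F_{p^n} are exactly the fields F_{p^d} for d | n (each is the fixed field of the unique index-d subgroup of Gal(F_{p^n}/F_p) ≅ Z/nZ). The divisors of n = 4 are {1, 2, 4}, giving 3 subfields: F_{877^1}, F_{877^2}, F_{877^4}.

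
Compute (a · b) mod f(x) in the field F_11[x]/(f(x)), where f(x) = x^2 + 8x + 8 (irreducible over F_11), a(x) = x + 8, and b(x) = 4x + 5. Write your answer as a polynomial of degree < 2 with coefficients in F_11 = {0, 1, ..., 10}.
a · b ≡ 5x + 8 (mod f(x))

Multiply in F_11[x]: a(x)·b(x) = (x + 8)·(4x + 5) = 4x^2 + 4x + 7. This has degree ≥ 2, so divide by f(x) over F_11: 4x^2 + 4x + 7 = (4)·(x^2 + 8x + 8) + (5x + 8). Hence a·b ≡ 5x + 8 (mod f). (F_11[x]/(f) is a field with 11^2 = 121 elements since f is irreducible of degree 2.)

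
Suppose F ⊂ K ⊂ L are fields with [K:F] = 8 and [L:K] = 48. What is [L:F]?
[L:F] = 384

The tower law says that for any tower of field extensions F ⊂ K ⊂ L with finite degrees, [L:F] = [L:K] · [K:F]. Here this gives [L:F] = 48 · 8 = 384.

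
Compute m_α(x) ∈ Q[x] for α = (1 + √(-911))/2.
m_α(x) = x^2 - x + 228

From 2α - 1 = √(-911), squaring gives (2α - 1)^2 = -911, i.e. 4α^2 - 4α + 1 = -911, so α^2 - α + (1 + 911)/4 = 0. Since -911 ≡ 1 (mod 4), (1 + 911)/4 = 228 ∈ Z. The polynomial x^2 - x + 228 has discriminant 1 - 4·(228) = -911, which is not a perfect square in Q (d = -911 is squarefree and ≠ 1), so x^2 - x + 228 is irreducible over Q. It is the minimal polynomial of α.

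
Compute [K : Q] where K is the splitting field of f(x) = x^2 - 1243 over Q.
[K : Q] = 2

f(x) = x^2 - 1243 factors as (x - √1243)(x + √1243). The splitting field is K = Q(√1243). Since 1243 is squarefree and > 1, it is not a perfect square, so x^2 - 1243 is irreducible over Q and [Q(√1243) : Q] = 2. Hence [K : Q] = 2.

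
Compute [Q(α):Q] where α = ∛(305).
[Q(α):Q] = 3

The minimal polynomial of α is x^3 - 305, irreducible over Q since 305 is not a perfect cube (so x^3 - 305 has no rational root). Hence [Q(α):Q] = deg(m_α) = 3.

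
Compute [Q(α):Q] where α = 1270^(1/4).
[Q(α):Q] = 4

α is a root of x^4 - 1270. By Eisenstein's criterion at the prime p = 2 (which divides the constant term 1270 but p^2 = 4 does not, since 1270 is squarefree), x^4 - 1270 is irreducible over Q. Hence [Q(α):Q] = 4.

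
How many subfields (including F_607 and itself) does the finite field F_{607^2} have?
F_{607^2} has 2 subfields

The subfields of F_{p^n} are exactly the fields F_{p^d} for d | n (each is the fixed field of the unique index-d subgroup of Gal(F_{p^n}/F_p) ≅ Z/nZ). The divisors of n = 2 are {1, 2}, giving 2 subfields: F_{607^1}, F_{607^2}.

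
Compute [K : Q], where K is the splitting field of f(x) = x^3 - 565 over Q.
[K : Q] = 6

The roots of x^3 - 565 are ∛565, ω∛565, ω^2∛565 where ω = e^(2πi/3) is a primitive cube root of unity, so K = Q(∛565, ω). Now [Q(∛565):Q] = 3 (since 565 is not a perfect cube, x^3 - 565 is irreducible) and [Q(ω):Q] = 2. Both 2 and 3 divide [K:Q], and [K:Q] ≤ 3·2 = 6, so [K:Q] = 6. (Equivalently: Q(∛565) ⊂ R but ω ∉ R, so [K : Q(∛565)] = 2.)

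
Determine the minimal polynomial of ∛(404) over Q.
m_α(x) = x^3 - 404

α satisfies α^3 = 404, so x^3 - 404 annihilates α. By the rational root test, a rational root p/q (in lowest terms) of x^3 - 404 would satisfy p^3 = 404 q^3, forcing q = 1 and p^3 = 404; but 404 is not a perfect cube, contradiction. A monic cubic over Q with no rational root is irreducible (any nontrivial factorization would include a linear factor). Hence x^3 - 404 is the minimal polynomial of α, and in particular [Q(α):Q] = 3.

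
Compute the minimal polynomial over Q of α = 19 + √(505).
m_α(x) = x^2 - 38x - 144

From α - 19 = √(505), squaring gives (α - 19)^2 = 505, i.e. α^2 - 38α + 361 = 505, so α^2 - 38α - 144 = 0. The discriminant of x^2 - 38x - 144 is (-38)^2 - 4·(-144) = 1444 + 576 = 2020, and 4·(505) is not a perfect square in Q since 505 is squarefree and ≠ 1. Hence x^2 - 38x - 144 is irreducible over Q and is the minimal polynomial of α.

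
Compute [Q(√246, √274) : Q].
[Q(√246, √274) : Q] = 4

[Q(√246):Q] = 2 (min poly x^2 - 246, irreducible since 246 is squarefree > 1). For the top step, suppose √274 ∈ Q(√246), say √274 = c + d√246 with c, d ∈ Q. Squaring: 274 = c^2 + 246d^2 + 2cd√246. Since √246 ∉ Q this forces 2cd = 0. If d = 0 then √274 = c ∈ Q, contradicting 274 squarefree > 1. If c = 0 then 274 = 246d^2, so 246·274 = (246d)^2 is a perfect square in Q — but 246·274 = 67404 is not a perfect square (since 246 and 274 are distinct squarefree integers). Contradiction. Hence √274 ∉ Q(√246), so x^2 - 274 stays irreducible over Q(√246) and [Q(√246, √274) : Q(√246)] = 2. By the tower law, [Q(√246, √274) : Q] = 2 · 2 = 4.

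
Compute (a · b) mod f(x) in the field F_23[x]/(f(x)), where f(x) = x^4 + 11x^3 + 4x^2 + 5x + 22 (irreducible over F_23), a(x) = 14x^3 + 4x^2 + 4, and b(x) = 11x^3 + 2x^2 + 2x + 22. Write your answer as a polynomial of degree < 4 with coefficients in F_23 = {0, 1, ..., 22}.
a · b ≡ 12x^3 + 9x^2 + 5x + 8 (mod f(x))

Multiply in F_23[x]: a(x)·b(x) = (14x^3 + 4x^2 + 4)·(11x^3 + 2x^2 + 2x + 22) = 16x^6 + 3x^5 + 13x^4 + 15x^3 + 4x^2 + 8x + 19. This has degree ≥ 4, so divide by f(x) over F_23: 16x^6 + 3x^5 + 13x^4 + 15x^3 + 4x^2 + 8x + 19 = (16x^2 + 11x + 12)·(x^4 + 11x^3 + 4x^2 + 5x + 22) + (12x^3 + 9x^2 + 5x + 8). Hence a·b ≡ 12x^3 + 9x^2 + 5x + 8 (mod f). (F_23[x]/(f) is a field with 23^4 = 279841 elements since f is irreducible of degree 4.)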